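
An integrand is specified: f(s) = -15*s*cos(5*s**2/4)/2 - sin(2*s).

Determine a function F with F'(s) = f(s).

Integrate term by term and add the pieces.
Check: d/ds[(-6*sin(5*s**2/4) + cos(2*s))/2] = -15*s*cos(5*s**2/4)/2 - sin(2*s) = f(s).

An antiderivative is F(s) = (-6*sin(5*s**2/4) + cos(2*s))/2.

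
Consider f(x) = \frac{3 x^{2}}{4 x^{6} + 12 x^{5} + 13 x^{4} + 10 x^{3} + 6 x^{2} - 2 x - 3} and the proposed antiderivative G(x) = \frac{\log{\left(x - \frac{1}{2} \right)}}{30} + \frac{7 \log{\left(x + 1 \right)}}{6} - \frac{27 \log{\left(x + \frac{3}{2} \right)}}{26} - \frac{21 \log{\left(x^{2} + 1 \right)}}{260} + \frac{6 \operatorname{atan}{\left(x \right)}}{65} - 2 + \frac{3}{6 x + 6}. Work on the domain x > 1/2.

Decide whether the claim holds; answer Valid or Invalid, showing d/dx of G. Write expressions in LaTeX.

Valid - differentiating G returns exactly f.

d/dx[G] = \frac{3 x^{2}}{4 x^{6} + 12 x^{5} + 13 x^{4} + 10 x^{3} + 6 x^{2} - 2 x - 3}
This equals f(x) exactly, so the claim holds.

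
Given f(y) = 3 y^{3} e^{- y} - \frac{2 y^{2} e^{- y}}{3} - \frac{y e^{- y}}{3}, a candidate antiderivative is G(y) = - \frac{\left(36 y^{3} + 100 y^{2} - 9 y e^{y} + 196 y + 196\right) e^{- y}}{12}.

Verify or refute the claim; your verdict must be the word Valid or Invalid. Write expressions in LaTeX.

d/dy[G] = \frac{\left(36 y^{3} - 8 y^{2} - 4 y + 9 e^{y}\right) e^{- y}}{12}
d/dy[G] - f(y) = \frac{3}{4} != 0.

Invalid: d/dy[G] - f = \frac{3}{4}, which is not 0.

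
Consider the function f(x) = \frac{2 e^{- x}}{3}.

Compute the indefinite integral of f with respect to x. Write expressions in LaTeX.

Recover f(x) by differentiating a candidate F(x); any mismatch rules it out.
Check: d/dx[- \frac{2 e^{- x}}{3}] = \frac{2 e^{- x}}{3} = f(x).

F(x) = - \frac{2 e^{- x}}{3} + C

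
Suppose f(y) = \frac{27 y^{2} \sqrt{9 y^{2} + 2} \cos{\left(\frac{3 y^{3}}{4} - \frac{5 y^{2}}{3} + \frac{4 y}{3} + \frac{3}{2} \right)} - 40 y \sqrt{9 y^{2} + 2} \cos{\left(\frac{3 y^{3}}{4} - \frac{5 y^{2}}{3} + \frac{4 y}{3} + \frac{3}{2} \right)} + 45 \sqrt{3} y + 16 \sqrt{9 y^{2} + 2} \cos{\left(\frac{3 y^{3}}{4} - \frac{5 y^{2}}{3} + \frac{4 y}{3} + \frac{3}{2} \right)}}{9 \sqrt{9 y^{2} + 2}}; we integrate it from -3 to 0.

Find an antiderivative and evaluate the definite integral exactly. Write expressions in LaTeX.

Antiderivative: F(y) = \frac{\sqrt{3} \left(5 \sqrt{9 y^{2} + 2} + 4 \sqrt{3} \sin{\left(\frac{3 y^{3}}{4} - \frac{5 y^{2}}{3} + \frac{4 y}{3} + \frac{3}{2} \right)}\right)}{9}; value = - \frac{5 \sqrt{249}}{9} + \frac{4 \sin{\left(\frac{151}{4} \right)}}{3} + \frac{4 \sin{\left(\frac{3}{2} \right)}}{3} + \frac{5 \sqrt{6}}{9}

Since d/dy undoes antidifferentiation here, F'(y) = f(y) is required of F(y).
F(y) = \frac{\sqrt{3} \left(5 \sqrt{9 y^{2} + 2} + 4 \sqrt{3} \sin{\left(\frac{3 y^{3}}{4} - \frac{5 y^{2}}{3} + \frac{4 y}{3} + \frac{3}{2} \right)}\right)}{9} is an antiderivative of f.
Check: d/dy[\frac{\sqrt{3} \left(5 \sqrt{9 y^{2} + 2} + 4 \sqrt{3} \sin{\left(\frac{3 y^{3}}{4} - \frac{5 y^{2}}{3} + \frac{4 y}{3} + \frac{3}{2} \right)}\right)}{9}] = \frac{27 y^{2} \sqrt{9 y^{2} + 2} \cos{\left(\frac{3 y^{3}}{4} - \frac{5 y^{2}}{3} + \frac{4 y}{3} + \frac{3}{2} \right)} - 40 y \sqrt{9 y^{2} + 2} \cos{\left(\frac{3 y^{3}}{4} - \frac{5 y^{2}}{3} + \frac{4 y}{3} + \frac{3}{2} \right)} + 45 \sqrt{3} y + 16 \sqrt{9 y^{2} + 2} \cos{\left(\frac{3 y^{3}}{4} - \frac{5 y^{2}}{3} + \frac{4 y}{3} + \frac{3}{2} \right)}}{9 \sqrt{9 y^{2} + 2}} = f(y).
F(0) = \frac{4 \sin{\left(\frac{3}{2} \right)}}{3} + \frac{5 \sqrt{6}}{9}; F(-3) = - \frac{4 \sin{\left(\frac{151}{4} \right)}}{3} + \frac{5 \sqrt{249}}{9}.
Integral = F(0) - F(-3) = - \frac{5 \sqrt{249}}{9} + \frac{4 \sin{\left(\frac{151}{4} \right)}}{3} + \frac{4 \sin{\left(\frac{3}{2} \right)}}{3} + \frac{5 \sqrt{6}}{9}.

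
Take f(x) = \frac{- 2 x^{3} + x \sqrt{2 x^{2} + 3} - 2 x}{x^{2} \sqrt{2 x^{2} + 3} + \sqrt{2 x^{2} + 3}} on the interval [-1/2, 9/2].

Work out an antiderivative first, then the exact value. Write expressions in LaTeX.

A candidate is checked by its d/dx: the result must match f(x).
F(x) = - \sqrt{2 x^{2} + 3} + \frac{\log{\left(x^{2} + 1 \right)}}{2} is an antiderivative of f.
Check: d/dx[- \sqrt{2 x^{2} + 3} + \frac{\log{\left(x^{2} + 1 \right)}}{2}] = \frac{- 2 x^{3} + x \sqrt{2 x^{2} + 3} - 2 x}{x^{2} \sqrt{2 x^{2} + 3} + \sqrt{2 x^{2} + 3}} = f(x).
F(9/2) = - \frac{\sqrt{174}}{2} + \frac{\log{\left(\frac{85}{4} \right)}}{2}; F(-1/2) = - \frac{\sqrt{14}}{2} + \frac{\log{\left(\frac{5}{4} \right)}}{2}.
Integral = F(9/2) - F(-1/2) = - \frac{\sqrt{174}}{2} - \frac{\log{\left(\frac{5}{4} \right)}}{2} + \frac{\log{\left(\frac{85}{4} \right)}}{2} + \frac{\sqrt{14}}{2}.

Antiderivative: F(x) = - \sqrt{2 x^{2} + 3} + \frac{\log{\left(x^{2} + 1 \right)}}{2}; value = - \frac{\sqrt{174}}{2} - \frac{\log{\left(\frac{5}{4} \right)}}{2} + \frac{\log{\left(\frac{85}{4} \right)}}{2} + \frac{\sqrt{14}}{2}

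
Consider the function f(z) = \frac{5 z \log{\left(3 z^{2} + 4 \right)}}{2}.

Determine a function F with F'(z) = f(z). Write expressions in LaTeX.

An antiderivative is F(z) = \frac{5 z^{2} \log{\left(3 z^{2} + 4 \right)}}{4} - \frac{5 z^{2}}{4} + \frac{5 \log{\left(3 z^{2} + 4 \right)}}{3}.

For F(z) to be correct the identity F'(z) - f(z) = 0 must hold.
Check: d/dz[\frac{5 z^{2} \log{\left(3 z^{2} + 4 \right)}}{4} - \frac{5 z^{2}}{4} + \frac{5 \log{\left(3 z^{2} + 4 \right)}}{3}] = \frac{5 z \log{\left(3 z^{2} + 4 \right)}}{2} = f(z).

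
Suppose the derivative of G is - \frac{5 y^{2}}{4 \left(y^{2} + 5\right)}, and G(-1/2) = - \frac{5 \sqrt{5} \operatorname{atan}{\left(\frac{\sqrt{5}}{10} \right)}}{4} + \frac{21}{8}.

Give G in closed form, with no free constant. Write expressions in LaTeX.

G(y) = - \frac{5 y}{4} + \frac{5 \sqrt{5} \operatorname{atan}{\left(\frac{\sqrt{5} y}{5} \right)}}{4} + 2

A candidate passes only if d/dy[G] lands on the given G'(y) exactly.
A general antiderivative is - \frac{5 y}{4} + \frac{5 \sqrt{5} \operatorname{atan}{\left(\frac{\sqrt{5} y}{5} \right)}}{4} + C.
The condition gives C = - \frac{5 \sqrt{5} \operatorname{atan}{\left(\frac{\sqrt{5}}{10} \right)}}{4} + \frac{21}{8} - (- \frac{5 \sqrt{5} \operatorname{atan}{\left(\frac{\sqrt{5}}{10} \right)}}{4} + \frac{5}{8}) = 2.
So G(y) = - \frac{5 y}{4} + \frac{5 \sqrt{5} \operatorname{atan}{\left(\frac{\sqrt{5} y}{5} \right)}}{4} + 2.
Check: d/dy[- \frac{5 y}{4} + \frac{5 \sqrt{5} \operatorname{atan}{\left(\frac{\sqrt{5} y}{5} \right)}}{4} + 2] = - \frac{5 y^{2}}{4 y^{2} + 20}, which equals G'(y).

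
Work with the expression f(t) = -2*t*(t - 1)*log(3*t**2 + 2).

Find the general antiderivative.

F(t) = -2*t**3*log(3*t**2 + 2)/3 + 4*t**3/9 + t**2*log(3*t**2 + 2) - t**2 - 8*t/9 + 2*log(t**2 + 2/3)/3 + 8*sqrt(6)*atan(sqrt(6)*t/2)/27 + C

A candidate is checked by its d/dt: the result must match f(t).
Check: d/dt[-2*t**3*log(3*t**2 + 2)/3 + 4*t**3/9 + t**2*log(3*t**2 + 2) - t**2 - 8*t/9 + 2*log(t**2 + 2/3)/3 + 8*sqrt(6)*atan(sqrt(6)*t/2)/27] = -2*t**2*log(3*t**2 + 2) + 2*t*log(3*t**2 + 2), which equals f(t).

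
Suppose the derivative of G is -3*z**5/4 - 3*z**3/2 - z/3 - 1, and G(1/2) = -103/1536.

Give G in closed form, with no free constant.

The integrand splits into summands that can be handled one at a time.
A general antiderivative is -z**6/8 - 3*z**4/8 - z**2/6 - z + C.
The condition gives C = -103/1536 - (-871/1536) = 1/2.
So G(z) = -z**6/8 - 3*z**4/8 - z**2/6 - z + 1/2.
Check: d/dz[-z**6/8 - 3*z**4/8 - z**2/6 - z + 1/2] = -3*z**5/4 - 3*z**3/2 - z/3 - 1 = G'(z).

G(z) = -z**6/8 - 3*z**4/8 - z**2/6 - z + 1/2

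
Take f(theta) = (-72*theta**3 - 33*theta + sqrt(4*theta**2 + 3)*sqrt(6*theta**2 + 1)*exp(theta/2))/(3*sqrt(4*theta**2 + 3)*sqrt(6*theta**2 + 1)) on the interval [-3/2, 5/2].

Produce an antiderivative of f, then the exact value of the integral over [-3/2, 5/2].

Antiderivative: F(theta) = -sqrt(2*theta**2 + 3/2)*sqrt(3*theta**2 + 1/2) + 2*exp(theta/2)/3; value = -7*sqrt(22)/2 - 2*exp(-3/4)/3 + 2*exp(5/4)/3 + sqrt(174)/2

A first test for any F(theta): its theta-derivative must equal f(theta) identically.
F(theta) = -sqrt(2*theta**2 + 3/2)*sqrt(3*theta**2 + 1/2) + 2*exp(theta/2)/3 is an antiderivative of f.
Check: d/dtheta[-sqrt(2*theta**2 + 3/2)*sqrt(3*theta**2 + 1/2) + 2*exp(theta/2)/3] = (-72*theta**3 - 33*theta + sqrt(4*theta**2 + 3)*sqrt(6*theta**2 + 1)*exp(theta/2))/(3*sqrt(4*theta**2 + 3)*sqrt(6*theta**2 + 1)) = f(theta).
F(5/2) = -7*sqrt(22)/2 + 2*exp(5/4)/3; F(-3/2) = -sqrt(174)/2 + 2*exp(-3/4)/3.
Integral = F(5/2) - F(-3/2) = -7*sqrt(22)/2 - 2*exp(-3/4)/3 + 2*exp(5/4)/3 + sqrt(174)/2.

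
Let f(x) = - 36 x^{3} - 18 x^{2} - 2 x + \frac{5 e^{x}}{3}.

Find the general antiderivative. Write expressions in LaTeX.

The integrand splits into summands that can be handled one at a time.
Check: d/dx[- 9 x^{4} - 6 x^{3} - x^{2} + \frac{5 e^{x}}{3}] = - 36 x^{3} - 18 x^{2} - 2 x + \frac{5 e^{x}}{3} = f(x).

F(x) = - 9 x^{4} - 6 x^{3} - x^{2} + \frac{5 e^{x}}{3} + C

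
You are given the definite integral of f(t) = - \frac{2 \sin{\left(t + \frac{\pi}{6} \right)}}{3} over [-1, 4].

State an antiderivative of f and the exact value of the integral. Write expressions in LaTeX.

Antiderivative: F(t) = \frac{2 \cos{\left(t + \frac{\pi}{6} \right)}}{3}; value = - \frac{2 \sin{\left(1 + \frac{\pi}{3} \right)}}{3} + \frac{2 \cos{\left(\frac{\pi}{6} + 4 \right)}}{3}

Recover f(t) by differentiating a candidate F(t); any mismatch rules it out.
F(t) = \frac{2 \cos{\left(t + \frac{\pi}{6} \right)}}{3} is an antiderivative of f.
Check: d/dt[\frac{2 \cos{\left(t + \frac{\pi}{6} \right)}}{3}] = - \frac{2 \sin{\left(t + \frac{\pi}{6} \right)}}{3} = f(t).
F(4) = \frac{2 \cos{\left(\frac{\pi}{6} + 4 \right)}}{3}; F(-1) = \frac{2 \sin{\left(1 + \frac{\pi}{3} \right)}}{3}.
Integral = F(4) - F(-1) = - \frac{2 \sin{\left(1 + \frac{\pi}{3} \right)}}{3} + \frac{2 \cos{\left(\frac{\pi}{6} + 4 \right)}}{3}.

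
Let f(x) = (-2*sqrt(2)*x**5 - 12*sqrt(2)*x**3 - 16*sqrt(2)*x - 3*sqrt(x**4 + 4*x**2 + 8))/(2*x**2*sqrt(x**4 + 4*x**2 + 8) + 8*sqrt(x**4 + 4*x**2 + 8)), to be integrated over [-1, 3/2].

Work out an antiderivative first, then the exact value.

Antiderivative: F(x) = -sqrt(x**4/2 + 2*x**2 + 4) - 3*atan(x/2)/4; value = -sqrt(706)/8 - 3*atan(3/4)/4 - 3*atan(1/2)/4 + sqrt(26)/2

A first test for any F(x): its x-derivative must equal f(x) identically.
F(x) = -sqrt(x**4/2 + 2*x**2 + 4) - 3*atan(x/2)/4 is an antiderivative of f.
Check: d/dx[-sqrt(x**4/2 + 2*x**2 + 4) - 3*atan(x/2)/4] = (-2*sqrt(2)*x**5 - 12*sqrt(2)*x**3 - 16*sqrt(2)*x - 3*sqrt(x**4 + 4*x**2 + 8))/(2*x**2*sqrt(x**4 + 4*x**2 + 8) + 8*sqrt(x**4 + 4*x**2 + 8)) = f(x).
F(3/2) = -sqrt(706)/8 - 3*atan(3/4)/4; F(-1) = -sqrt(26)/2 + 3*atan(1/2)/4.
Integral = F(3/2) - F(-1) = -sqrt(706)/8 - 3*atan(3/4)/4 - 3*atan(1/2)/4 + sqrt(26)/2.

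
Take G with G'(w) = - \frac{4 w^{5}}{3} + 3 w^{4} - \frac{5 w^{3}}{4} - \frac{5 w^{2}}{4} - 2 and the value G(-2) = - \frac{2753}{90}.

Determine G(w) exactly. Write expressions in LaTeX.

The integrand splits into summands that can be handled one at a time.
A general antiderivative is - \frac{2 w^{6}}{9} + \frac{3 w^{5}}{5} - \frac{5 w^{4}}{16} - \frac{5 w^{3}}{12} - 2 w + C.
The condition gives C = - \frac{2753}{90} - (- \frac{1399}{45}) = \frac{1}{2}.
So G(w) = - \frac{2 w^{6}}{9} + \frac{3 w^{5}}{5} - \frac{5 w^{4}}{16} - \frac{5 w^{3}}{12} - 2 w + \frac{1}{2}.
Check: d/dw[- \frac{2 w^{6}}{9} + \frac{3 w^{5}}{5} - \frac{5 w^{4}}{16} - \frac{5 w^{3}}{12} - 2 w + \frac{1}{2}] = - \frac{4 w^{5}}{3} + 3 w^{4} - \frac{5 w^{3}}{4} - \frac{5 w^{2}}{4} - 2 = G'(w).

G(w) = - \frac{2 w^{6}}{9} + \frac{3 w^{5}}{5} - \frac{5 w^{4}}{16} - \frac{5 w^{3}}{12} - 2 w + \frac{1}{2}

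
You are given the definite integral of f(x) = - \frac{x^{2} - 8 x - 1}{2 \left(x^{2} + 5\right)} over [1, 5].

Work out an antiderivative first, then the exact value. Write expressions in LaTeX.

Antiderivative: F(x) = - \frac{x}{2} + 2 \log{\left(x^{2} + 5 \right)} + \frac{3 \sqrt{5} \operatorname{atan}{\left(\frac{\sqrt{5} x}{5} \right)}}{5}; value = - 2 \log{\left(6 \right)} - 2 - \frac{3 \sqrt{5} \operatorname{atan}{\left(\frac{\sqrt{5}}{5} \right)}}{5} + \frac{3 \sqrt{5} \operatorname{atan}{\left(\sqrt{5} \right)}}{5} + 2 \log{\left(30 \right)}

Any candidate F(x) must reproduce f(x) exactly when differentiated.
F(x) = - \frac{x}{2} + 2 \log{\left(x^{2} + 5 \right)} + \frac{3 \sqrt{5} \operatorname{atan}{\left(\frac{\sqrt{5} x}{5} \right)}}{5} is an antiderivative of f.
Check: d/dx[- \frac{x}{2} + 2 \log{\left(x^{2} + 5 \right)} + \frac{3 \sqrt{5} \operatorname{atan}{\left(\frac{\sqrt{5} x}{5} \right)}}{5}] = \frac{- x^{2} + 8 x + 1}{2 x^{2} + 10}, which equals f(x).
F(5) = - \frac{5}{2} + \frac{3 \sqrt{5} \operatorname{atan}{\left(\sqrt{5} \right)}}{5} + 2 \log{\left(30 \right)}; F(1) = - \frac{1}{2} + \frac{3 \sqrt{5} \operatorname{atan}{\left(\frac{\sqrt{5}}{5} \right)}}{5} + 2 \log{\left(6 \right)}.
Integral = F(5) - F(1) = - 2 \log{\left(6 \right)} - 2 - \frac{3 \sqrt{5} \operatorname{atan}{\left(\frac{\sqrt{5}}{5} \right)}}{5} + \frac{3 \sqrt{5} \operatorname{atan}{\left(\sqrt{5} \right)}}{5} + 2 \log{\left(30 \right)}.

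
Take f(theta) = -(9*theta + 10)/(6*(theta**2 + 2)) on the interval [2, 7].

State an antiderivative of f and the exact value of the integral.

Any candidate F(theta) must reproduce f(theta) exactly when differentiated.
F(theta) = -3*log(theta**2 + 2)/4 - 5*sqrt(2)*atan(sqrt(2)*theta/2)/6 is an antiderivative of f.
Check: d/dtheta[-3*log(theta**2 + 2)/4 - 5*sqrt(2)*atan(sqrt(2)*theta/2)/6] = (-9*theta - 10)/(6*theta**2 + 12), which equals f(theta).
F(7) = -3*log(51)/4 - 5*sqrt(2)*atan(7*sqrt(2)/2)/6; F(2) = -3*log(6)/4 - 5*sqrt(2)*atan(sqrt(2))/6.
Integral = F(7) - F(2) = -3*log(51)/4 - 5*sqrt(2)*atan(7*sqrt(2)/2)/6 + 5*sqrt(2)*atan(sqrt(2))/6 + 3*log(6)/4.

Antiderivative: F(theta) = -3*log(theta**2 + 2)/4 - 5*sqrt(2)*atan(sqrt(2)*theta/2)/6; value = -3*log(51)/4 - 5*sqrt(2)*atan(7*sqrt(2)/2)/6 + 5*sqrt(2)*atan(sqrt(2))/6 + 3*log(6)/4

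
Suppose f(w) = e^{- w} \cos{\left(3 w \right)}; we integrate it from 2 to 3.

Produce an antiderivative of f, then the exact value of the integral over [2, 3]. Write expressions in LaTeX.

Antiderivative: F(w) = \frac{3 e^{- w} \sin{\left(3 w \right)}}{10} - \frac{e^{- w} \cos{\left(3 w \right)}}{10}; value = - \frac{\cos{\left(9 \right)}}{10 e^{3}} + \frac{3 \sin{\left(9 \right)}}{10 e^{3}} - \frac{3 \sin{\left(6 \right)}}{10 e^{2}} + \frac{\cos{\left(6 \right)}}{10 e^{2}}

Recover f(w) by differentiating a candidate F(w); any mismatch rules it out.
F(w) = \frac{3 e^{- w} \sin{\left(3 w \right)}}{10} - \frac{e^{- w} \cos{\left(3 w \right)}}{10} is an antiderivative of f.
Check: d/dw[\frac{3 e^{- w} \sin{\left(3 w \right)}}{10} - \frac{e^{- w} \cos{\left(3 w \right)}}{10}] = e^{- w} \cos{\left(3 w \right)} = f(w).
F(3) = - \frac{\cos{\left(9 \right)}}{10 e^{3}} + \frac{3 \sin{\left(9 \right)}}{10 e^{3}}; F(2) = - \frac{\cos{\left(6 \right)}}{10 e^{2}} + \frac{3 \sin{\left(6 \right)}}{10 e^{2}}.
Integral = F(3) - F(2) = - \frac{\cos{\left(9 \right)}}{10 e^{3}} + \frac{3 \sin{\left(9 \right)}}{10 e^{3}} - \frac{3 \sin{\left(6 \right)}}{10 e^{2}} + \frac{\cos{\left(6 \right)}}{10 e^{2}}.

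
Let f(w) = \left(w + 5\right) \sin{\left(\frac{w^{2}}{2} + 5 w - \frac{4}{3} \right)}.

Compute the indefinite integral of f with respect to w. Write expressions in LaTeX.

F(w) = - \cos{\left(\frac{w^{2}}{2} + 5 w - \frac{4}{3} \right)} + C

f matches the chain-rule pattern g'(h)*h' with inner function h(w) = \frac{w^{2}}{2} + 5 w - \frac{4}{3}; substituting u = h(w) collapses the integral.
Check: d/dw[- \cos{\left(\frac{w^{2}}{2} + 5 w - \frac{4}{3} \right)}] = w \sin{\left(\frac{w^{2}}{2} + 5 w - \frac{4}{3} \right)} + 5 \sin{\left(\frac{w^{2}}{2} + 5 w - \frac{4}{3} \right)}, which equals f(w).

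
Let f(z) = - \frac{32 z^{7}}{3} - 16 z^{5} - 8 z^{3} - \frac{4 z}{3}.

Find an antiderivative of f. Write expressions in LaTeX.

f matches the chain-rule pattern g'(h)*h' with inner function h(z) = z^{2} + \frac{1}{2}; substituting u = h(z) collapses the integral.
Check: d/dz[- \frac{4 z^{8}}{3} - \frac{8 z^{6}}{3} - 2 z^{4} - \frac{2 z^{2}}{3}] = - \frac{32 z^{7}}{3} - 16 z^{5} - 8 z^{3} - \frac{4 z}{3} = f(z).

An antiderivative is F(z) = - \frac{4 z^{8}}{3} - \frac{8 z^{6}}{3} - 2 z^{4} - \frac{2 z^{2}}{3}.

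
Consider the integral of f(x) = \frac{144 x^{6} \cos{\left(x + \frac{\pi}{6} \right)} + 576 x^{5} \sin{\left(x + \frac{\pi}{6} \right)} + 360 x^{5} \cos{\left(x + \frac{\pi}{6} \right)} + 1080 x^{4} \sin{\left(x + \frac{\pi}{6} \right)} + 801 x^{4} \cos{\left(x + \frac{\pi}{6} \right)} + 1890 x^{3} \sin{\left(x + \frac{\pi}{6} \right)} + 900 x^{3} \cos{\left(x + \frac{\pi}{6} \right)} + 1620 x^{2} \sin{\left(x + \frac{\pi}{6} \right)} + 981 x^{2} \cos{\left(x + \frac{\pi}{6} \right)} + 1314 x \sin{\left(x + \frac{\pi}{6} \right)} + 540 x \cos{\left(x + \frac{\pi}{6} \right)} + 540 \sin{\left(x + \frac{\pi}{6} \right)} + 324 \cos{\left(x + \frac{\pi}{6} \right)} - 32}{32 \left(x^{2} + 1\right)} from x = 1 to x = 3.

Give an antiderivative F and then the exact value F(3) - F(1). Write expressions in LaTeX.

Antiderivative: F(x) = \frac{9 \left(2 x^{2} + \frac{5 x}{2} + 3\right)^{2} \sin{\left(x + \frac{\pi}{6} \right)}}{8} - \operatorname{atan}{\left(x \right)}; value = \frac{29241 \sin{\left(\frac{\pi}{6} + 3 \right)}}{32} - \frac{2025 \sin{\left(\frac{\pi}{6} + 1 \right)}}{32} - \operatorname{atan}{\left(3 \right)} + \frac{\pi}{4}

Whatever form F(x) takes, F'(x) = f(x) is non-negotiable.
F(x) = \frac{9 \left(2 x^{2} + \frac{5 x}{2} + 3\right)^{2} \sin{\left(x + \frac{\pi}{6} \right)}}{8} - \operatorname{atan}{\left(x \right)} is an antiderivative of f.
Check: d/dx[\frac{9 \left(2 x^{2} + \frac{5 x}{2} + 3\right)^{2} \sin{\left(x + \frac{\pi}{6} \right)}}{8} - \operatorname{atan}{\left(x \right)}] = \frac{144 x^{6} \cos{\left(x + \frac{\pi}{6} \right)} + 576 x^{5} \sin{\left(x + \frac{\pi}{6} \right)} + 360 x^{5} \cos{\left(x + \frac{\pi}{6} \right)} + 1080 x^{4} \sin{\left(x + \frac{\pi}{6} \right)} + 801 x^{4} \cos{\left(x + \frac{\pi}{6} \right)} + 1890 x^{3} \sin{\left(x + \frac{\pi}{6} \right)} + 900 x^{3} \cos{\left(x + \frac{\pi}{6} \right)} + 1620 x^{2} \sin{\left(x + \frac{\pi}{6} \right)} + 981 x^{2} \cos{\left(x + \frac{\pi}{6} \right)} + 1314 x \sin{\left(x + \frac{\pi}{6} \right)} + 540 x \cos{\left(x + \frac{\pi}{6} \right)} + 540 \sin{\left(x + \frac{\pi}{6} \right)} + 324 \cos{\left(x + \frac{\pi}{6} \right)} - 32}{32 x^{2} + 32}, which equals f(x).
F(3) = \frac{29241 \sin{\left(\frac{\pi}{6} + 3 \right)}}{32} - \operatorname{atan}{\left(3 \right)}; F(1) = - \frac{\pi}{4} + \frac{2025 \sin{\left(\frac{\pi}{6} + 1 \right)}}{32}.
Integral = F(3) - F(1) = \frac{29241 \sin{\left(\frac{\pi}{6} + 3 \right)}}{32} - \frac{2025 \sin{\left(\frac{\pi}{6} + 1 \right)}}{32} - \operatorname{atan}{\left(3 \right)} + \frac{\pi}{4}.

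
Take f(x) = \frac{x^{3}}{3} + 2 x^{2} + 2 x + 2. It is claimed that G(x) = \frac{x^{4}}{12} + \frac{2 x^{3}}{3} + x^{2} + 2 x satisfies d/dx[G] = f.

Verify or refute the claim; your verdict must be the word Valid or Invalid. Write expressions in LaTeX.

d/dx[G] = \frac{x^{3}}{3} + 2 x^{2} + 2 x + 2
This equals f(x) exactly, so the claim holds.

Valid - differentiating G returns exactly f.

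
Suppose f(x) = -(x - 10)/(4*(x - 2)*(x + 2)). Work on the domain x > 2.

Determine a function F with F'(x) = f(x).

An antiderivative is F(x) = -(-2*log(x - 2) + 3*log(x + 2))/4.

Factor the denominator (4*(x - 2)*(x + 2)) and decompose: f = -3/(4*(x + 2)) + 1/(2*(x - 2)); each piece integrates to a log, atan, or power term.
Check: d/dx[-(-2*log(x - 2) + 3*log(x + 2))/4] = (10 - x)/(4*x**2 - 16), which equals f(x).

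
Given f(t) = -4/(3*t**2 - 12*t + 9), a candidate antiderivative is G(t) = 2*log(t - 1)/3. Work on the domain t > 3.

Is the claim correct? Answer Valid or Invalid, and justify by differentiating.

d/dt[G] = 2/(3*t - 3)
d/dt[G] - f(t) = 2/(3*t - 9) != 0.

Invalid: d/dt[G] - f = 2/(3*t - 9), which is not 0.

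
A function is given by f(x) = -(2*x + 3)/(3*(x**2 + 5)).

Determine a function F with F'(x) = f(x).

Since d/dx undoes antidifferentiation here, F'(x) = f(x) is required of F(x).
Check: d/dx[-log(x**2 + 5)/3 - sqrt(5)*atan(sqrt(5)*x/5)/5] = (-2*x - 3)/(3*x**2 + 15), which equals f(x).

An antiderivative is F(x) = -log(x**2 + 5)/3 - sqrt(5)*atan(sqrt(5)*x/5)/5.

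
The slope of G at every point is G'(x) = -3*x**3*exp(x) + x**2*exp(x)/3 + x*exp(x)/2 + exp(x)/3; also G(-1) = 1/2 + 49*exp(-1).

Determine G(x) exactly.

G(x) = ((-18*x**3 + 56*x**2 - 109*x + 111)*exp(x) + 3)/6

Recognize the product-rule pattern: G'(x) = u'v + uv' with u = -3*x**3 + 28*x**2/3 - 109*x/6 + 37/2, v = exp(x), so integration by parts undoes it.
A general antiderivative is (-18*x**3 + 56*x**2 - 109*x + 111)*exp(x)/6 + C.
The condition gives C = 1/2 + 49*exp(-1) - (49*exp(-1)) = 1/2.
So G(x) = ((-18*x**3 + 56*x**2 - 109*x + 111)*exp(x) + 3)/6.
Check: d/dx[((-18*x**3 + 56*x**2 - 109*x + 111)*exp(x) + 3)/6] = -3*x**3*exp(x) + x**2*exp(x)/3 + x*exp(x)/2 + exp(x)/3 = G'(x).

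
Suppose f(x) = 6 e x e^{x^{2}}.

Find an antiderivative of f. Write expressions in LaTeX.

An antiderivative is F(x) = 3 e e^{x^{2}}.

The substitution u = x^{2} + 1 works: f is exactly (dF/du)*(du/dx) for that inner function.
Check: d/dx[3 e e^{x^{2}}] = 6 e x e^{x^{2}} = f(x).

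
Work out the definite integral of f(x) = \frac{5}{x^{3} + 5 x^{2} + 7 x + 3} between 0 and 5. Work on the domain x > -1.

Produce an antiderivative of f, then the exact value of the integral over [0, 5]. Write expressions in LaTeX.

Antiderivative: F(x) = - \frac{5 \left(x \log{\left(x + 1 \right)} - x \log{\left(x + 3 \right)} + \log{\left(x + 1 \right)} - \log{\left(x + 3 \right)} + 2\right)}{4 \left(x + 1\right)}; value = - \frac{5 \log{\left(6 \right)}}{4} - \frac{5 \log{\left(3 \right)}}{4} + \frac{25}{12} + \frac{5 \log{\left(8 \right)}}{4}

Factor the denominator (\left(x + 1\right)^{2} \left(x + 3\right)) and decompose: f = \frac{5}{4 \left(x + 3\right)} - \frac{5}{4 \left(x + 1\right)} + \frac{5}{2 \left(x + 1\right)^{2}}; each piece integrates to a log, atan, or power term.
F(x) = - \frac{5 \left(x \log{\left(x + 1 \right)} - x \log{\left(x + 3 \right)} + \log{\left(x + 1 \right)} - \log{\left(x + 3 \right)} + 2\right)}{4 \left(x + 1\right)} is an antiderivative of f.
Check: d/dx[- \frac{5 \left(x \log{\left(x + 1 \right)} - x \log{\left(x + 3 \right)} + \log{\left(x + 1 \right)} - \log{\left(x + 3 \right)} + 2\right)}{4 \left(x + 1\right)}] = \frac{5}{x^{3} + 5 x^{2} + 7 x + 3} = f(x).
F(5) = - \frac{5 \log{\left(6 \right)}}{4} - \frac{5}{12} + \frac{5 \log{\left(8 \right)}}{4}; F(0) = - \frac{5}{2} + \frac{5 \log{\left(3 \right)}}{4}.
Integral = F(5) - F(0) = - \frac{5 \log{\left(6 \right)}}{4} - \frac{5 \log{\left(3 \right)}}{4} + \frac{25}{12} + \frac{5 \log{\left(8 \right)}}{4}.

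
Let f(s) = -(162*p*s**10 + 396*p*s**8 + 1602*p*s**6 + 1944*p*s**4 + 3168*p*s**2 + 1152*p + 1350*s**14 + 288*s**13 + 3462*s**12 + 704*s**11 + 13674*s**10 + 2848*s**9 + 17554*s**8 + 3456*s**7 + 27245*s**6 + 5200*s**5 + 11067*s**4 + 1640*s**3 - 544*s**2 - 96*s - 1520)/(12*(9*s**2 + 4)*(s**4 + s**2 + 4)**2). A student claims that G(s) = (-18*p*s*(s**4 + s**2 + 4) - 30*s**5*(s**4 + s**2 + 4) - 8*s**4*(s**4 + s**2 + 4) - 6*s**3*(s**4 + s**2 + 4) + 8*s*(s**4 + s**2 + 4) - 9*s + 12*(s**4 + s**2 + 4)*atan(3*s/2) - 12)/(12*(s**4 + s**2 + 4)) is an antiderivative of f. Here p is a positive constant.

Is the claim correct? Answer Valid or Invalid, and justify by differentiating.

Valid - the claim checks out under differentiation.

d/ds[G] = (-162*p*s**10 - 396*p*s**8 - 1602*p*s**6 - 1944*p*s**4 - 3168*p*s**2 - 1152*p - 1350*s**14 - 288*s**13 - 3462*s**12 - 704*s**11 - 13674*s**10 - 2848*s**9 - 17554*s**8 - 3456*s**7 - 27245*s**6 - 5200*s**5 - 11067*s**4 - 1640*s**3 + 544*s**2 + 96*s + 1520)/(108*s**10 + 264*s**8 + 1068*s**6 + 1296*s**4 + 2112*s**2 + 768)
This equals f(s) exactly, so the claim holds.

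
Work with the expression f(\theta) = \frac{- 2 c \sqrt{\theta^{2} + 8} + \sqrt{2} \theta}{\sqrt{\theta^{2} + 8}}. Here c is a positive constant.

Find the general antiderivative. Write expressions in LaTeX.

Recover f(\theta) by differentiating a candidate F(\theta); any mismatch rules it out.
Check: d/d\theta[- 2 c \theta + 2 \sqrt{\frac{\theta^{2}}{2} + 4}] = \frac{- 2 c \sqrt{\theta^{2} + 8} + \sqrt{2} \theta}{\sqrt{\theta^{2} + 8}} = f(\theta).

F(\theta) = - 2 c \theta + 2 \sqrt{\frac{\theta^{2}}{2} + 4} + C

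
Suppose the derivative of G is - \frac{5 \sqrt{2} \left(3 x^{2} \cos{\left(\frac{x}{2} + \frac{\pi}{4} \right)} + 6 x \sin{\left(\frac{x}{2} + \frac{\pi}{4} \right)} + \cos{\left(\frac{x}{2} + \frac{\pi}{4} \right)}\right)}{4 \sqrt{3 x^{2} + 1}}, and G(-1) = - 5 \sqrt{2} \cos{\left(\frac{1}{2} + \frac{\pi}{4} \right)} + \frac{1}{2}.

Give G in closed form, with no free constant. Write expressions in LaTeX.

Recognize the product-rule pattern: G'(x) = u'v + uv' with u = - 5 \sqrt{\frac{3 x^{2}}{2} + \frac{1}{2}}, v = \sin{\left(\frac{x}{2} + \frac{\pi}{4} \right)}, so integration by parts undoes it.
A general antiderivative is - 5 \sqrt{\frac{3 x^{2}}{2} + \frac{1}{2}} \sin{\left(\frac{x}{2} + \frac{\pi}{4} \right)} + C.
The condition gives C = - 5 \sqrt{2} \cos{\left(\frac{1}{2} + \frac{\pi}{4} \right)} + \frac{1}{2} - (- 5 \sqrt{2} \cos{\left(\frac{1}{2} + \frac{\pi}{4} \right)}) = \frac{1}{2}.
So G(x) = - \frac{5 \sqrt{2} \sqrt{3 x^{2} + 1} \sin{\left(\frac{x}{2} + \frac{\pi}{4} \right)}}{2} + \frac{1}{2}.
Check: d/dx[- \frac{5 \sqrt{2} \sqrt{3 x^{2} + 1} \sin{\left(\frac{x}{2} + \frac{\pi}{4} \right)}}{2} + \frac{1}{2}] = \frac{- 15 \sqrt{2} x^{2} \cos{\left(\frac{x}{2} + \frac{\pi}{4} \right)} - 30 \sqrt{2} x \sin{\left(\frac{x}{2} + \frac{\pi}{4} \right)} - 5 \sqrt{2} \cos{\left(\frac{x}{2} + \frac{\pi}{4} \right)}}{4 \sqrt{3 x^{2} + 1}}, which equals G'(x).

G(x) = - \frac{5 \sqrt{2} \sqrt{3 x^{2} + 1} \sin{\left(\frac{x}{2} + \frac{\pi}{4} \right)}}{2} + \frac{1}{2}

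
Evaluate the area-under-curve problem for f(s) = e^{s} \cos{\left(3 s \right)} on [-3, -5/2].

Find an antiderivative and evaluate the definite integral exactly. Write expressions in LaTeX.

Antiderivative: F(s) = \frac{3 e^{s} \sin{\left(3 s \right)}}{10} + \frac{e^{s} \cos{\left(3 s \right)}}{10}; value = - \frac{3 \sin{\left(\frac{15}{2} \right)}}{10 e^{\frac{5}{2}}} + \frac{\cos{\left(\frac{15}{2} \right)}}{10 e^{\frac{5}{2}}} - \frac{\cos{\left(9 \right)}}{10 e^{3}} + \frac{3 \sin{\left(9 \right)}}{10 e^{3}}

A candidate is checked by its d/ds: the result must match f(s).
F(s) = \frac{3 e^{s} \sin{\left(3 s \right)}}{10} + \frac{e^{s} \cos{\left(3 s \right)}}{10} is an antiderivative of f.
Check: d/ds[\frac{3 e^{s} \sin{\left(3 s \right)}}{10} + \frac{e^{s} \cos{\left(3 s \right)}}{10}] = e^{s} \cos{\left(3 s \right)} = f(s).
F(-5/2) = - \frac{3 \sin{\left(\frac{15}{2} \right)}}{10 e^{\frac{5}{2}}} + \frac{\cos{\left(\frac{15}{2} \right)}}{10 e^{\frac{5}{2}}}; F(-3) = - \frac{3 \sin{\left(9 \right)}}{10 e^{3}} + \frac{\cos{\left(9 \right)}}{10 e^{3}}.
Integral = F(-5/2) - F(-3) = - \frac{3 \sin{\left(\frac{15}{2} \right)}}{10 e^{\frac{5}{2}}} + \frac{\cos{\left(\frac{15}{2} \right)}}{10 e^{\frac{5}{2}}} - \frac{\cos{\left(9 \right)}}{10 e^{3}} + \frac{3 \sin{\left(9 \right)}}{10 e^{3}}.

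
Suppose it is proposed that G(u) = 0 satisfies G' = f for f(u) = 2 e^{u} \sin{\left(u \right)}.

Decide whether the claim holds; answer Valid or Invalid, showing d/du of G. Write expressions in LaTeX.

Invalid: d/du[G] - f = - 2 e^{u} \sin{\left(u \right)}, which is not 0.

d/du[G] = 0
d/du[G] - f(u) = - 2 e^{u} \sin{\left(u \right)} != 0.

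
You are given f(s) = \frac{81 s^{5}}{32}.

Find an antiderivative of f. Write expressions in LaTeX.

An antiderivative F(s) passes only if d/ds[F] lands on f(s) exactly.
Check: d/ds[\frac{27 s^{6}}{64}] = \frac{81 s^{5}}{32} = f(s).

An antiderivative is F(s) = \frac{27 s^{6}}{64}.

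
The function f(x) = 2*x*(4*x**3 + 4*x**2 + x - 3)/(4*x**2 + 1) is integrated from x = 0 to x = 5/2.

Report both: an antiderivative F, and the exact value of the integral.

For F(x) to be correct the identity F'(x) - f(x) = 0 must hold.
F(x) = 2*x**3/3 + x**2 - log(4*x**2 + 1) is an antiderivative of f.
Check: d/dx[2*x**3/3 + x**2 - log(4*x**2 + 1)] = (8*x**4 + 8*x**3 + 2*x**2 - 6*x)/(4*x**2 + 1), which equals f(x).
F(5/2) = 50/3 - log(26); F(0) = 0.
Integral = F(5/2) - F(0) = 50/3 - log(26).

Antiderivative: F(x) = 2*x**3/3 + x**2 - log(4*x**2 + 1); value = 50/3 - log(26)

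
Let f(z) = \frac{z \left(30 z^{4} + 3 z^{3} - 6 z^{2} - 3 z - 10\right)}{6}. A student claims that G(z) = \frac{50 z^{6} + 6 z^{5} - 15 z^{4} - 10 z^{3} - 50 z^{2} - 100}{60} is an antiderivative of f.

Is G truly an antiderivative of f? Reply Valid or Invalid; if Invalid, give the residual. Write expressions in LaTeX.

Valid - the claim checks out under differentiation.

d/dz[G] = 5 z^{5} + \frac{z^{4}}{2} - z^{3} - \frac{z^{2}}{2} - \frac{5 z}{3}
This equals f(z) exactly, so the claim holds.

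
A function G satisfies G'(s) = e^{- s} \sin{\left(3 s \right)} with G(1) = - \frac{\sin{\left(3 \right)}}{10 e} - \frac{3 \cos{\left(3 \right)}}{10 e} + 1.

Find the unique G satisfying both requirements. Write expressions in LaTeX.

G(s) = 1 - \frac{e^{- s} \sin{\left(3 s \right)}}{10} - \frac{3 e^{- s} \cos{\left(3 s \right)}}{10}

A first test for any G(s): its s-derivative must equal the given G'(s).
A general antiderivative is - \frac{e^{- s} \sin{\left(3 s \right)}}{10} - \frac{3 e^{- s} \cos{\left(3 s \right)}}{10} + C.
The condition gives C = - \frac{\sin{\left(3 \right)}}{10 e} - \frac{3 \cos{\left(3 \right)}}{10 e} + 1 - (- \frac{\sin{\left(3 \right)}}{10 e} - \frac{3 \cos{\left(3 \right)}}{10 e}) = 1.
So G(s) = 1 - \frac{e^{- s} \sin{\left(3 s \right)}}{10} - \frac{3 e^{- s} \cos{\left(3 s \right)}}{10}.
Check: d/ds[1 - \frac{e^{- s} \sin{\left(3 s \right)}}{10} - \frac{3 e^{- s} \cos{\left(3 s \right)}}{10}] = e^{- s} \sin{\left(3 s \right)} = G'(s).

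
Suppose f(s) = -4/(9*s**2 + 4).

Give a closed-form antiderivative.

An antiderivative is F(s) = -2*atan(3*s/2)/3.

A first test for any F(s): its s-derivative must equal f(s) identically.
Check: d/ds[-2*atan(3*s/2)/3] = -4/(9*s**2 + 4) = f(s).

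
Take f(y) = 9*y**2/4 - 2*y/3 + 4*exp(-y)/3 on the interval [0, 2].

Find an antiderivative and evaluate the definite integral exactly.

The integrand splits into summands that can be handled one at a time.
F(y) = 3*y**3/4 - y**2/3 - 4*exp(-y)/3 is an antiderivative of f.
Check: d/dy[3*y**3/4 - y**2/3 - 4*exp(-y)/3] = (27*y**2*exp(y) - 8*y*exp(y) + 16)*exp(-y)/12, which equals f(y).
F(2) = 14/3 - 4*exp(-2)/3; F(0) = -4/3.
Integral = F(2) - F(0) = 6 - 4*exp(-2)/3.

Antiderivative: F(y) = 3*y**3/4 - y**2/3 - 4*exp(-y)/3; value = 6 - 4*exp(-2)/3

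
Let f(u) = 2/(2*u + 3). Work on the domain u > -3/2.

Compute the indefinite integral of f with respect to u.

Any candidate F(u) must reproduce f(u) exactly when differentiated.
Check: d/du[log(2*u + 3)] = 2/(2*u + 3) = f(u).

F(u) = log(2*u + 3) + C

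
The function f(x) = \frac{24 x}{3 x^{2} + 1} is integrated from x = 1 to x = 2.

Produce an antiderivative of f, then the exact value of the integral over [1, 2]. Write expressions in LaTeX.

Antiderivative: F(x) = 4 \log{\left(x^{2} + \frac{1}{3} \right)}; value = - 4 \log{\left(\frac{4}{3} \right)} + 4 \log{\left(\frac{13}{3} \right)}

f matches the chain-rule pattern g'(h)*h' with inner function h(x) = x^{2} + \frac{1}{3}; substituting u = h(x) collapses the integral.
F(x) = 4 \log{\left(x^{2} + \frac{1}{3} \right)} is an antiderivative of f.
Check: d/dx[4 \log{\left(x^{2} + \frac{1}{3} \right)}] = \frac{24 x}{3 x^{2} + 1} = f(x).
F(2) = 4 \log{\left(\frac{13}{3} \right)}; F(1) = 4 \log{\left(\frac{4}{3} \right)}.
Integral = F(2) - F(1) = - 4 \log{\left(\frac{4}{3} \right)} + 4 \log{\left(\frac{13}{3} \right)}.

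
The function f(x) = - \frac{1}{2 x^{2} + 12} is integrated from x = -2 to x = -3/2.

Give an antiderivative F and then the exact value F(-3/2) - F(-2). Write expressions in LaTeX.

Any candidate F(x) must reproduce f(x) exactly when differentiated.
F(x) = - \frac{\sqrt{6} \operatorname{atan}{\left(\frac{\sqrt{6} x}{6} \right)}}{12} is an antiderivative of f.
Check: d/dx[- \frac{\sqrt{6} \operatorname{atan}{\left(\frac{\sqrt{6} x}{6} \right)}}{12}] = - \frac{1}{2 x^{2} + 12} = f(x).
F(-3/2) = \frac{\sqrt{6} \operatorname{atan}{\left(\frac{\sqrt{6}}{4} \right)}}{12}; F(-2) = \frac{\sqrt{6} \operatorname{atan}{\left(\frac{\sqrt{6}}{3} \right)}}{12}.
Integral = F(-3/2) - F(-2) = - \frac{\sqrt{6} \operatorname{atan}{\left(\frac{\sqrt{6}}{3} \right)}}{12} + \frac{\sqrt{6} \operatorname{atan}{\left(\frac{\sqrt{6}}{4} \right)}}{12}.

Antiderivative: F(x) = - \frac{\sqrt{6} \operatorname{atan}{\left(\frac{\sqrt{6} x}{6} \right)}}{12}; value = - \frac{\sqrt{6} \operatorname{atan}{\left(\frac{\sqrt{6}}{3} \right)}}{12} + \frac{\sqrt{6} \operatorname{atan}{\left(\frac{\sqrt{6}}{4} \right)}}{12}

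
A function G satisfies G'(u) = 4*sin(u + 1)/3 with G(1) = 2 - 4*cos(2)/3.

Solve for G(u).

G(u) = 2 - 4*cos(u + 1)/3

A first test for any G(u): its u-derivative must equal the given G'(u).
A general antiderivative is -4*cos(u + 1)/3 + C.
The condition gives C = 2 - 4*cos(2)/3 - (-4*cos(2)/3) = 2.
So G(u) = 2 - 4*cos(u + 1)/3.
Check: d/du[2 - 4*cos(u + 1)/3] = 4*sin(u + 1)/3 = G'(u).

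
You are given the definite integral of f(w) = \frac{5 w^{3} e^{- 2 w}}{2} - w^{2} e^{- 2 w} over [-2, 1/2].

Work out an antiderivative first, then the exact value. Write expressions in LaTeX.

f has the shape u'v + uv' for u = - \frac{5 w^{3}}{4} - \frac{11 w^{2}}{8} - \frac{11 w}{8} - \frac{11}{16} and v = e^{- 2 w} — it is the derivative of the product u*v.
F(w) = \frac{\left(- 20 w^{3} - 22 w^{2} - 22 w - 11\right) e^{- 2 w}}{16} is an antiderivative of f.
Check: d/dw[\frac{\left(- 20 w^{3} - 22 w^{2} - 22 w - 11\right) e^{- 2 w}}{16}] = \frac{\left(5 w^{3} - 2 w^{2}\right) e^{- 2 w}}{2}, which equals f(w).
F(1/2) = - \frac{15}{8 e}; F(-2) = \frac{105 e^{4}}{16}.
Integral = F(1/2) - F(-2) = - \frac{105 e^{4}}{16} - \frac{15}{8 e}.

Antiderivative: F(w) = \frac{\left(- 20 w^{3} - 22 w^{2} - 22 w - 11\right) e^{- 2 w}}{16}; value = - \frac{105 e^{4}}{16} - \frac{15}{8 e}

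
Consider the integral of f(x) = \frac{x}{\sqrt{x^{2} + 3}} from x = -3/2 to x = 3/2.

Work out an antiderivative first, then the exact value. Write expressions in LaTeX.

f matches the chain-rule pattern g'(h)*h' with inner function h(x) = x^{2} + 3; substituting u = h(x) collapses the integral.
F(x) = \sqrt{x^{2} + 3} is an antiderivative of f.
Check: d/dx[\sqrt{x^{2} + 3}] = \frac{x}{\sqrt{x^{2} + 3}} = f(x).
F(3/2) = \frac{\sqrt{21}}{2}; F(-3/2) = \frac{\sqrt{21}}{2}.
Integral = F(3/2) - F(-3/2) = 0.

Antiderivative: F(x) = \sqrt{x^{2} + 3}; value = 0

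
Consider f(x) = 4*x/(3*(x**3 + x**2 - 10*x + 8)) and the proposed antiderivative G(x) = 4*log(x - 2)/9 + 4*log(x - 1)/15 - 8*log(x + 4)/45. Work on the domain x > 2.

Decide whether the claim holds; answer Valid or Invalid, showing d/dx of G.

d/dx[G] = (8*x**2 + 36*x - 64)/(15*x**3 + 15*x**2 - 150*x + 120)
d/dx[G] - f(x) = 8/(15*x - 15) != 0.

Invalid: d/dx[G] - f = 8/(15*x - 15), which is not 0.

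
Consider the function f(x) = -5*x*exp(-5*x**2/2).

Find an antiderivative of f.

An antiderivative is F(x) = exp(-5*x**2/2).

The substitution u = -5*x**2/2 works: f is exactly (dF/du)*(du/dx) for that inner function.
Check: d/dx[exp(-5*x**2/2)] = -5*x*exp(-5*x**2/2) = f(x).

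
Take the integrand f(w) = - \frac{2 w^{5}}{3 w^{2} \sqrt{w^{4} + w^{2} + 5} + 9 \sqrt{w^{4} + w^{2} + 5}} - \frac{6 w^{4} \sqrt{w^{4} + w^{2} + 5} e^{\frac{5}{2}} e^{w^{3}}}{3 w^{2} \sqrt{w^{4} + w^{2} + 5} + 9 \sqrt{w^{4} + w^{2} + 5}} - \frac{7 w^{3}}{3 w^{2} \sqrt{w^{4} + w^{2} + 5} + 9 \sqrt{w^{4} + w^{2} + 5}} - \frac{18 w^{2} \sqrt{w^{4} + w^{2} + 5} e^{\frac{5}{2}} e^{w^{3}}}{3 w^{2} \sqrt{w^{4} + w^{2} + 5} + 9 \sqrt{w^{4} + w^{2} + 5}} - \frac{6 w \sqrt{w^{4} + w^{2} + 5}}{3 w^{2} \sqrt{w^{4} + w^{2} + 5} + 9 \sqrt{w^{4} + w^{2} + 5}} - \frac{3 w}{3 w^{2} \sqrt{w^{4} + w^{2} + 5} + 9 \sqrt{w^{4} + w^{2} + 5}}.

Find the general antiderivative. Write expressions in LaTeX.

F(w) = - \frac{\sqrt{w^{4} + w^{2} + 5}}{3} - \frac{2 e^{\frac{5}{2}} e^{w^{3}}}{3} - \log{\left(w^{2} + 3 \right)} + C

Integrate term by term and add the pieces.
Check: d/dw[- \frac{\sqrt{w^{4} + w^{2} + 5}}{3} - \frac{2 e^{\frac{5}{2}} e^{w^{3}}}{3} - \log{\left(w^{2} + 3 \right)}] = \frac{- 2 w^{5} - 6 w^{4} \sqrt{w^{4} + w^{2} + 5} e^{\frac{5}{2}} e^{w^{3}} - 7 w^{3} - 18 w^{2} \sqrt{w^{4} + w^{2} + 5} e^{\frac{5}{2}} e^{w^{3}} - 6 w \sqrt{w^{4} + w^{2} + 5} - 3 w}{3 w^{2} \sqrt{w^{4} + w^{2} + 5} + 9 \sqrt{w^{4} + w^{2} + 5}}, which equals f(w).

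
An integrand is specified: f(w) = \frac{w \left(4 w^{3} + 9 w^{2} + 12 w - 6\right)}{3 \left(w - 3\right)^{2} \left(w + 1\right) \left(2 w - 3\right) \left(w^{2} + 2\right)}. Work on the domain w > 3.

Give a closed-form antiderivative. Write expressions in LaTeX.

An antiderivative is F(w) = - \frac{821355 w \log{\left(w - 3 \right)} - 708576 w \log{\left(w - \frac{3}{2} \right)} + 26741 w \log{\left(w + 1 \right)} - 69760 w \log{\left(w^{2} + 2 \right)} + 47680 \sqrt{2} w \operatorname{atan}{\left(\frac{\sqrt{2} w}{2} \right)} - 2464065 \log{\left(w - 3 \right)} + 2125728 \log{\left(w - \frac{3}{2} \right)} - 80223 \log{\left(w + 1 \right)} + 209280 \log{\left(w^{2} + 2 \right)} - 143040 \sqrt{2} \operatorname{atan}{\left(\frac{\sqrt{2} w}{2} \right)} + 2457180}{1481040 \left(w - 3\right)}.

Factor the denominator (3 \left(w - 3\right)^{2} \left(w + 1\right) \left(2 w - 3\right) \left(w^{2} + 2\right)) and decompose: f = \frac{8 \left(218 w - 149\right)}{18513 \left(w^{2} + 2\right)} + \frac{244}{255 \left(2 w - 3\right)} - \frac{13}{720 \left(w + 1\right)} - \frac{3221}{5808 \left(w - 3\right)} + \frac{73}{44 \left(w - 3\right)^{2}}; each piece integrates to a log, atan, or power term.
Check: d/dw[- \frac{821355 w \log{\left(w - 3 \right)} - 708576 w \log{\left(w - \frac{3}{2} \right)} + 26741 w \log{\left(w + 1 \right)} - 69760 w \log{\left(w^{2} + 2 \right)} + 47680 \sqrt{2} w \operatorname{atan}{\left(\frac{\sqrt{2} w}{2} \right)} - 2464065 \log{\left(w - 3 \right)} + 2125728 \log{\left(w - \frac{3}{2} \right)} - 80223 \log{\left(w + 1 \right)} + 209280 \log{\left(w^{2} + 2 \right)} - 143040 \sqrt{2} \operatorname{atan}{\left(\frac{\sqrt{2} w}{2} \right)} + 2457180}{1481040 \left(w - 3\right)}] = \frac{4 w^{4} + 9 w^{3} + 12 w^{2} - 6 w}{6 w^{6} - 39 w^{5} + 75 w^{4} - 51 w^{3} + 45 w^{2} + 54 w - 162}, which equals f(w).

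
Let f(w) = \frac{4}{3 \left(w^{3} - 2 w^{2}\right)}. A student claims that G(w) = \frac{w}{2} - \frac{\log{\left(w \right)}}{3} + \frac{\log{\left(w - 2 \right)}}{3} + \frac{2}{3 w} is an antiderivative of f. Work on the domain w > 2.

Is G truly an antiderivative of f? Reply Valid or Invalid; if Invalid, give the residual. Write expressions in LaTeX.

Invalid: d/dw[G] - f = \frac{1}{2}, which is not 0.

d/dw[G] = \frac{3 w^{3} - 6 w^{2} + 8}{6 w^{3} - 12 w^{2}}
d/dw[G] - f(w) = \frac{1}{2} != 0.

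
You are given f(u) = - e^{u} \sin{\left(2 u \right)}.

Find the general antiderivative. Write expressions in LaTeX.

Check any antiderivative F(u) by computing F'(u) and comparing it with f(u).
Check: d/du[- \frac{e^{u} \sin{\left(2 u \right)}}{5} + \frac{2 e^{u} \cos{\left(2 u \right)}}{5}] = - e^{u} \sin{\left(2 u \right)} = f(u).

F(u) = - \frac{e^{u} \sin{\left(2 u \right)}}{5} + \frac{2 e^{u} \cos{\left(2 u \right)}}{5} + C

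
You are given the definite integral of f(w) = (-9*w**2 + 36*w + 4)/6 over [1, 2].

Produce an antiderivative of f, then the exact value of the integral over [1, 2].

Antiderivative: F(w) = -w*(3*w**2 - 18*w - 4)/6; value = 37/6

Since d/dw undoes antidifferentiation here, F'(w) = f(w) is required of F(w).
F(w) = -w*(3*w**2 - 18*w - 4)/6 is an antiderivative of f.
Check: d/dw[-w*(3*w**2 - 18*w - 4)/6] = -3*w**2/2 + 6*w + 2/3, which equals f(w).
F(2) = 28/3; F(1) = 19/6.
Integral = F(2) - F(1) = 37/6.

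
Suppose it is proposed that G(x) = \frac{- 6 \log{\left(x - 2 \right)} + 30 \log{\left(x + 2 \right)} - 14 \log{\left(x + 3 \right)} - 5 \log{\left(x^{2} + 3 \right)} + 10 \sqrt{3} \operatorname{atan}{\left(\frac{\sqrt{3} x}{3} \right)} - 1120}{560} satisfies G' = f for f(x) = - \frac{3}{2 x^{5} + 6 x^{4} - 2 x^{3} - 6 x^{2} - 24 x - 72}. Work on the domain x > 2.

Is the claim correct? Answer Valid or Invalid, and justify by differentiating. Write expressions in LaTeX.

d/dx[G] = - \frac{3}{2 x^{5} + 6 x^{4} - 2 x^{3} - 6 x^{2} - 24 x - 72}
This equals f(x) exactly, so the claim holds.

Valid: G'(x) = f(x).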